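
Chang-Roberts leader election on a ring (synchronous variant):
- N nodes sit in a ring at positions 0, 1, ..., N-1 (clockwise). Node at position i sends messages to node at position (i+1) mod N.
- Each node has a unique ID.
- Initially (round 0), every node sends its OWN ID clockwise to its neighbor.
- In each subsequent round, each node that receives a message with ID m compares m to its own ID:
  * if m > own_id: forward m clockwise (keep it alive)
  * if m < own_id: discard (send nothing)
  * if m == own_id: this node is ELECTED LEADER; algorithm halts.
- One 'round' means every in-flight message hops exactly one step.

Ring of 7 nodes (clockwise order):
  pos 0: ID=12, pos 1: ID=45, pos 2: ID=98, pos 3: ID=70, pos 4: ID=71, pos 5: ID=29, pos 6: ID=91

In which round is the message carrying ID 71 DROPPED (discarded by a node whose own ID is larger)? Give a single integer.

Round 1: pos1(id45) recv 12: drop; pos2(id98) recv 45: drop; pos3(id70) recv 98: fwd; pos4(id71) recv 70: drop; pos5(id29) recv 71: fwd; pos6(id91) recv 29: drop; pos0(id12) recv 91: fwd
Round 2: pos4(id71) recv 98: fwd; pos6(id91) recv 71: drop; pos1(id45) recv 91: fwd
Round 3: pos5(id29) recv 98: fwd; pos2(id98) recv 91: drop
Round 4: pos6(id91) recv 98: fwd
Round 5: pos0(id12) recv 98: fwd
Round 6: pos1(id45) recv 98: fwd
Round 7: pos2(id98) recv 98: ELECTED
Message ID 71 originates at pos 4; dropped at pos 6 in round 2

Answer: 2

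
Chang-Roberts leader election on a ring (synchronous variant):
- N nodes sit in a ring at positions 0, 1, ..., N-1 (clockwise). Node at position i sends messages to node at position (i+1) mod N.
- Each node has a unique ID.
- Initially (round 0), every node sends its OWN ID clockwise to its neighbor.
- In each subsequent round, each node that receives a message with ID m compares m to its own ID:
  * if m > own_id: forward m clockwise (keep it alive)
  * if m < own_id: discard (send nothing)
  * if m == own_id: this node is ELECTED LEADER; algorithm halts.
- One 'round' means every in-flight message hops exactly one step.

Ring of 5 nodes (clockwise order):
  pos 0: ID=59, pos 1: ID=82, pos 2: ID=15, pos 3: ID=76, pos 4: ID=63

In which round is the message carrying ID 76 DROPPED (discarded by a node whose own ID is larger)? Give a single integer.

Answer: 3

Derivation:
Round 1: pos1(id82) recv 59: drop; pos2(id15) recv 82: fwd; pos3(id76) recv 15: drop; pos4(id63) recv 76: fwd; pos0(id59) recv 63: fwd
Round 2: pos3(id76) recv 82: fwd; pos0(id59) recv 76: fwd; pos1(id82) recv 63: drop
Round 3: pos4(id63) recv 82: fwd; pos1(id82) recv 76: drop
Round 4: pos0(id59) recv 82: fwd
Round 5: pos1(id82) recv 82: ELECTED
Message ID 76 originates at pos 3; dropped at pos 1 in round 3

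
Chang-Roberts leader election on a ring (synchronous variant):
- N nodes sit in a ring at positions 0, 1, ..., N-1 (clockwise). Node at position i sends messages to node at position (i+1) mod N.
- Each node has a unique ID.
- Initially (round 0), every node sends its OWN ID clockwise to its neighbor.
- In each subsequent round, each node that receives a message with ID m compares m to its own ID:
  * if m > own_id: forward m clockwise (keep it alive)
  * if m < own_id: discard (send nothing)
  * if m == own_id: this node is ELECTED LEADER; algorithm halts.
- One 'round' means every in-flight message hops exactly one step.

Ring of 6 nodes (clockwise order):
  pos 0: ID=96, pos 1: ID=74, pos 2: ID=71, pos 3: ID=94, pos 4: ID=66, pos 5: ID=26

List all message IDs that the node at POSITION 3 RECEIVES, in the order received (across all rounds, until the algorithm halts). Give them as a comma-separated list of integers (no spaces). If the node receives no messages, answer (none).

Round 1: pos1(id74) recv 96: fwd; pos2(id71) recv 74: fwd; pos3(id94) recv 71: drop; pos4(id66) recv 94: fwd; pos5(id26) recv 66: fwd; pos0(id96) recv 26: drop
Round 2: pos2(id71) recv 96: fwd; pos3(id94) recv 74: drop; pos5(id26) recv 94: fwd; pos0(id96) recv 66: drop
Round 3: pos3(id94) recv 96: fwd; pos0(id96) recv 94: drop
Round 4: pos4(id66) recv 96: fwd
Round 5: pos5(id26) recv 96: fwd
Round 6: pos0(id96) recv 96: ELECTED

Answer: 71,74,96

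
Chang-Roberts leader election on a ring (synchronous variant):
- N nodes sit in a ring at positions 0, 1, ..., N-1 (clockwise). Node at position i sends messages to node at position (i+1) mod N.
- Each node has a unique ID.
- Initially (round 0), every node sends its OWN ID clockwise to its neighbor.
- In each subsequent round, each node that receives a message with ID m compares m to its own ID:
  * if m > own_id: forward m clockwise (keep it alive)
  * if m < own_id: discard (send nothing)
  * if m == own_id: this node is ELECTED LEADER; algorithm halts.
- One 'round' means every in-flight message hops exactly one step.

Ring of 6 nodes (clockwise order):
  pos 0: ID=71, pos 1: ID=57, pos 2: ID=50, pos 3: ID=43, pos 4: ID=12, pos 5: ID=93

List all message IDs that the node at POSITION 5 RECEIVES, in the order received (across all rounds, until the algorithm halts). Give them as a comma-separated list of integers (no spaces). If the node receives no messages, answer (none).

Answer: 12,43,50,57,71,93

Derivation:
Round 1: pos1(id57) recv 71: fwd; pos2(id50) recv 57: fwd; pos3(id43) recv 50: fwd; pos4(id12) recv 43: fwd; pos5(id93) recv 12: drop; pos0(id71) recv 93: fwd
Round 2: pos2(id50) recv 71: fwd; pos3(id43) recv 57: fwd; pos4(id12) recv 50: fwd; pos5(id93) recv 43: drop; pos1(id57) recv 93: fwd
Round 3: pos3(id43) recv 71: fwd; pos4(id12) recv 57: fwd; pos5(id93) recv 50: drop; pos2(id50) recv 93: fwd
Round 4: pos4(id12) recv 71: fwd; pos5(id93) recv 57: drop; pos3(id43) recv 93: fwd
Round 5: pos5(id93) recv 71: drop; pos4(id12) recv 93: fwd
Round 6: pos5(id93) recv 93: ELECTED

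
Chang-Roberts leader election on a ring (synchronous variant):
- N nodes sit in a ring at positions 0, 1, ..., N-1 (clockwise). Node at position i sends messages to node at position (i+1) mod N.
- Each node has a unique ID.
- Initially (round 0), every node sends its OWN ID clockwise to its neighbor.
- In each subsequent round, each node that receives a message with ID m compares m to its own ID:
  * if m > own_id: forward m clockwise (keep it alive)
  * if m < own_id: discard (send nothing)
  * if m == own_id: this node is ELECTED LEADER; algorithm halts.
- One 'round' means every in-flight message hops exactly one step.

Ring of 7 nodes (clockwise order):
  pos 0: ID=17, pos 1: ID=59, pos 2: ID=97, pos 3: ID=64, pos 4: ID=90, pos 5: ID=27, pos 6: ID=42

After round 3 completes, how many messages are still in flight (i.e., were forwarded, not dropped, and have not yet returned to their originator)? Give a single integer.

Round 1: pos1(id59) recv 17: drop; pos2(id97) recv 59: drop; pos3(id64) recv 97: fwd; pos4(id90) recv 64: drop; pos5(id27) recv 90: fwd; pos6(id42) recv 27: drop; pos0(id17) recv 42: fwd
Round 2: pos4(id90) recv 97: fwd; pos6(id42) recv 90: fwd; pos1(id59) recv 42: drop
Round 3: pos5(id27) recv 97: fwd; pos0(id17) recv 90: fwd
After round 3: 2 messages still in flight

Answer: 2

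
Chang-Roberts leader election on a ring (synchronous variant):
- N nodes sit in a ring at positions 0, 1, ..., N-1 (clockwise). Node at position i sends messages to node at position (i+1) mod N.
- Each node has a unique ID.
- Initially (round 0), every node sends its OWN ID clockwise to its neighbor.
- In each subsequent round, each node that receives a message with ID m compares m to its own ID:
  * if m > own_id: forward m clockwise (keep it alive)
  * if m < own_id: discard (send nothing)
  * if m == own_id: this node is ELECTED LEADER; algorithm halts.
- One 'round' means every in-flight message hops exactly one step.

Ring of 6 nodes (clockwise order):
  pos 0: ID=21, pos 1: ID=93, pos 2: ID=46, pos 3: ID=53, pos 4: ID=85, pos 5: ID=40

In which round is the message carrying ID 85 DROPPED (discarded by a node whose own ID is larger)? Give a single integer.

Answer: 3

Derivation:
Round 1: pos1(id93) recv 21: drop; pos2(id46) recv 93: fwd; pos3(id53) recv 46: drop; pos4(id85) recv 53: drop; pos5(id40) recv 85: fwd; pos0(id21) recv 40: fwd
Round 2: pos3(id53) recv 93: fwd; pos0(id21) recv 85: fwd; pos1(id93) recv 40: drop
Round 3: pos4(id85) recv 93: fwd; pos1(id93) recv 85: drop
Round 4: pos5(id40) recv 93: fwd
Round 5: pos0(id21) recv 93: fwd
Round 6: pos1(id93) recv 93: ELECTED
Message ID 85 originates at pos 4; dropped at pos 1 in round 3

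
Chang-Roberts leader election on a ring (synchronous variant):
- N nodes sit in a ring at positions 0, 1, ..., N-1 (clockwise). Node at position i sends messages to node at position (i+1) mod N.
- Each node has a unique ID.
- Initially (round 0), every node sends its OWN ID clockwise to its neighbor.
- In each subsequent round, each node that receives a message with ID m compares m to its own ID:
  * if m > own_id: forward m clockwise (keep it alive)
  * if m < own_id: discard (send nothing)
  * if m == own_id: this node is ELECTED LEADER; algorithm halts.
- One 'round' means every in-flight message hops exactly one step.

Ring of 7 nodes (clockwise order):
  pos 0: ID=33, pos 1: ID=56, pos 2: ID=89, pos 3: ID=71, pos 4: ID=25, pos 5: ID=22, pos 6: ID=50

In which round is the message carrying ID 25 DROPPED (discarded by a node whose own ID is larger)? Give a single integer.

Answer: 2

Derivation:
Round 1: pos1(id56) recv 33: drop; pos2(id89) recv 56: drop; pos3(id71) recv 89: fwd; pos4(id25) recv 71: fwd; pos5(id22) recv 25: fwd; pos6(id50) recv 22: drop; pos0(id33) recv 50: fwd
Round 2: pos4(id25) recv 89: fwd; pos5(id22) recv 71: fwd; pos6(id50) recv 25: drop; pos1(id56) recv 50: drop
Round 3: pos5(id22) recv 89: fwd; pos6(id50) recv 71: fwd
Round 4: pos6(id50) recv 89: fwd; pos0(id33) recv 71: fwd
Round 5: pos0(id33) recv 89: fwd; pos1(id56) recv 71: fwd
Round 6: pos1(id56) recv 89: fwd; pos2(id89) recv 71: drop
Round 7: pos2(id89) recv 89: ELECTED
Message ID 25 originates at pos 4; dropped at pos 6 in round 2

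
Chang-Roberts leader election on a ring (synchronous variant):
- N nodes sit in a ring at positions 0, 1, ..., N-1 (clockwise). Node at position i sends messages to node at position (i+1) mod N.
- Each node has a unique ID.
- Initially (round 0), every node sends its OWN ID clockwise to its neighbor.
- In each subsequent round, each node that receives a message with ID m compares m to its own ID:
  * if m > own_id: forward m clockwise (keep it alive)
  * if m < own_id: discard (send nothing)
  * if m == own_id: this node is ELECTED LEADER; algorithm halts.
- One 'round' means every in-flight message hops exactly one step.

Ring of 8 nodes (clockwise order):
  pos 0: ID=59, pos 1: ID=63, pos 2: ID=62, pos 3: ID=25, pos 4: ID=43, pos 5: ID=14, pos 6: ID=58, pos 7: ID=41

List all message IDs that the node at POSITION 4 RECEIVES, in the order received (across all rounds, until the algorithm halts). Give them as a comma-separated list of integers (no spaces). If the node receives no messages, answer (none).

Round 1: pos1(id63) recv 59: drop; pos2(id62) recv 63: fwd; pos3(id25) recv 62: fwd; pos4(id43) recv 25: drop; pos5(id14) recv 43: fwd; pos6(id58) recv 14: drop; pos7(id41) recv 58: fwd; pos0(id59) recv 41: drop
Round 2: pos3(id25) recv 63: fwd; pos4(id43) recv 62: fwd; pos6(id58) recv 43: drop; pos0(id59) recv 58: drop
Round 3: pos4(id43) recv 63: fwd; pos5(id14) recv 62: fwd
Round 4: pos5(id14) recv 63: fwd; pos6(id58) recv 62: fwd
Round 5: pos6(id58) recv 63: fwd; pos7(id41) recv 62: fwd
Round 6: pos7(id41) recv 63: fwd; pos0(id59) recv 62: fwd
Round 7: pos0(id59) recv 63: fwd; pos1(id63) recv 62: drop
Round 8: pos1(id63) recv 63: ELECTED

Answer: 25,62,63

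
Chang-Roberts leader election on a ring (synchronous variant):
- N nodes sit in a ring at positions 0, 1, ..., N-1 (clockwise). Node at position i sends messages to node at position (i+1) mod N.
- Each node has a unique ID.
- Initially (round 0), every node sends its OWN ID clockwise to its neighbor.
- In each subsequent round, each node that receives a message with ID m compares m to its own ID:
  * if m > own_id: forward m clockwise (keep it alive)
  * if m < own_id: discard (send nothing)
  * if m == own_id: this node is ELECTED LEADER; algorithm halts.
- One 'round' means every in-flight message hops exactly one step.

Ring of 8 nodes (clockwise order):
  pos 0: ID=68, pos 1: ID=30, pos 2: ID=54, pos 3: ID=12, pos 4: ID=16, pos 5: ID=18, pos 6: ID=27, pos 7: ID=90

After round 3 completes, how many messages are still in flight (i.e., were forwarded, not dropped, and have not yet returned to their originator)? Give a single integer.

Round 1: pos1(id30) recv 68: fwd; pos2(id54) recv 30: drop; pos3(id12) recv 54: fwd; pos4(id16) recv 12: drop; pos5(id18) recv 16: drop; pos6(id27) recv 18: drop; pos7(id90) recv 27: drop; pos0(id68) recv 90: fwd
Round 2: pos2(id54) recv 68: fwd; pos4(id16) recv 54: fwd; pos1(id30) recv 90: fwd
Round 3: pos3(id12) recv 68: fwd; pos5(id18) recv 54: fwd; pos2(id54) recv 90: fwd
After round 3: 3 messages still in flight

Answer: 3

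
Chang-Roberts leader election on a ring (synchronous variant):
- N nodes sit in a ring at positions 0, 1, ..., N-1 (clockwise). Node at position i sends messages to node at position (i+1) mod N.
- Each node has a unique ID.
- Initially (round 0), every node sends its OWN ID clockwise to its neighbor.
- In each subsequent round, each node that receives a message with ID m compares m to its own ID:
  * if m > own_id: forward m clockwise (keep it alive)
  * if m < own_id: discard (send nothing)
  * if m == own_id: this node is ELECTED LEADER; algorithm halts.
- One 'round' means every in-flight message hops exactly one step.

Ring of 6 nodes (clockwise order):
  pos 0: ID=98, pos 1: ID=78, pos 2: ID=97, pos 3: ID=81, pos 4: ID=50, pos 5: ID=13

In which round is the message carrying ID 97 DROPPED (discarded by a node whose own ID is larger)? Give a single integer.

Answer: 4

Derivation:
Round 1: pos1(id78) recv 98: fwd; pos2(id97) recv 78: drop; pos3(id81) recv 97: fwd; pos4(id50) recv 81: fwd; pos5(id13) recv 50: fwd; pos0(id98) recv 13: drop
Round 2: pos2(id97) recv 98: fwd; pos4(id50) recv 97: fwd; pos5(id13) recv 81: fwd; pos0(id98) recv 50: drop
Round 3: pos3(id81) recv 98: fwd; pos5(id13) recv 97: fwd; pos0(id98) recv 81: drop
Round 4: pos4(id50) recv 98: fwd; pos0(id98) recv 97: drop
Round 5: pos5(id13) recv 98: fwd
Round 6: pos0(id98) recv 98: ELECTED
Message ID 97 originates at pos 2; dropped at pos 0 in round 4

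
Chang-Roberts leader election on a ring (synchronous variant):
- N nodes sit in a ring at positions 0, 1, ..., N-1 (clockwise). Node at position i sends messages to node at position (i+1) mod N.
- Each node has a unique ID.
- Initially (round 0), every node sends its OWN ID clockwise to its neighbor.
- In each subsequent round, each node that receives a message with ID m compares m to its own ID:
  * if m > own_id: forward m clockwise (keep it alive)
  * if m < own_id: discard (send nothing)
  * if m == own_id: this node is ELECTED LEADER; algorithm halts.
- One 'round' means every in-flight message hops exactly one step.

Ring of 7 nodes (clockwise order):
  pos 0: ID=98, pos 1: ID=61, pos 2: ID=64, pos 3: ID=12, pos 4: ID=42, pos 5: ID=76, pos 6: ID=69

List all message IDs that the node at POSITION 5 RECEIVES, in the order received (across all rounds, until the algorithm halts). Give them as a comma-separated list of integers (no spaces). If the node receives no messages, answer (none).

Round 1: pos1(id61) recv 98: fwd; pos2(id64) recv 61: drop; pos3(id12) recv 64: fwd; pos4(id42) recv 12: drop; pos5(id76) recv 42: drop; pos6(id69) recv 76: fwd; pos0(id98) recv 69: drop
Round 2: pos2(id64) recv 98: fwd; pos4(id42) recv 64: fwd; pos0(id98) recv 76: drop
Round 3: pos3(id12) recv 98: fwd; pos5(id76) recv 64: drop
Round 4: pos4(id42) recv 98: fwd
Round 5: pos5(id76) recv 98: fwd
Round 6: pos6(id69) recv 98: fwd
Round 7: pos0(id98) recv 98: ELECTED

Answer: 42,64,98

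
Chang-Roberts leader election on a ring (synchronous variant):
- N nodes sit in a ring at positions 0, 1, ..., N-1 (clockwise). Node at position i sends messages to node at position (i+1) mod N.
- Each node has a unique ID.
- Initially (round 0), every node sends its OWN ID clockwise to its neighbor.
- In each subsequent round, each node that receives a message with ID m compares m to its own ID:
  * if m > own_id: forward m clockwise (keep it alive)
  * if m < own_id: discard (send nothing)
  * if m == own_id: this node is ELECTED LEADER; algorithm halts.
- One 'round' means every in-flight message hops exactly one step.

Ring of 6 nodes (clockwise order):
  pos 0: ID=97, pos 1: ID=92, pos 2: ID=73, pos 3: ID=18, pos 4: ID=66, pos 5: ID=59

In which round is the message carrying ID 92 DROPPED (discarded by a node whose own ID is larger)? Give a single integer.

Answer: 5

Derivation:
Round 1: pos1(id92) recv 97: fwd; pos2(id73) recv 92: fwd; pos3(id18) recv 73: fwd; pos4(id66) recv 18: drop; pos5(id59) recv 66: fwd; pos0(id97) recv 59: drop
Round 2: pos2(id73) recv 97: fwd; pos3(id18) recv 92: fwd; pos4(id66) recv 73: fwd; pos0(id97) recv 66: drop
Round 3: pos3(id18) recv 97: fwd; pos4(id66) recv 92: fwd; pos5(id59) recv 73: fwd
Round 4: pos4(id66) recv 97: fwd; pos5(id59) recv 92: fwd; pos0(id97) recv 73: drop
Round 5: pos5(id59) recv 97: fwd; pos0(id97) recv 92: drop
Round 6: pos0(id97) recv 97: ELECTED
Message ID 92 originates at pos 1; dropped at pos 0 in round 5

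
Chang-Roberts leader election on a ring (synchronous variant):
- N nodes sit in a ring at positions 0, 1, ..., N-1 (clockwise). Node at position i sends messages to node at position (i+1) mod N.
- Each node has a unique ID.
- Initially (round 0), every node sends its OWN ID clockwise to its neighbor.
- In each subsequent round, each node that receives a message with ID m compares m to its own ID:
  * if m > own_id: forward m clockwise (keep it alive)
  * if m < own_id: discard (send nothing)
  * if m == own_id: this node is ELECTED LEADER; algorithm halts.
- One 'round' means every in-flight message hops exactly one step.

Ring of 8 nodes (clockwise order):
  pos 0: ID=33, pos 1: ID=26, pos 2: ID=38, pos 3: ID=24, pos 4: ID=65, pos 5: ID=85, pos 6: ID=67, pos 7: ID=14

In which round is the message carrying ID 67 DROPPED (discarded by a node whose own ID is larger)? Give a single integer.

Answer: 7

Derivation:
Round 1: pos1(id26) recv 33: fwd; pos2(id38) recv 26: drop; pos3(id24) recv 38: fwd; pos4(id65) recv 24: drop; pos5(id85) recv 65: drop; pos6(id67) recv 85: fwd; pos7(id14) recv 67: fwd; pos0(id33) recv 14: drop
Round 2: pos2(id38) recv 33: drop; pos4(id65) recv 38: drop; pos7(id14) recv 85: fwd; pos0(id33) recv 67: fwd
Round 3: pos0(id33) recv 85: fwd; pos1(id26) recv 67: fwd
Round 4: pos1(id26) recv 85: fwd; pos2(id38) recv 67: fwd
Round 5: pos2(id38) recv 85: fwd; pos3(id24) recv 67: fwd
Round 6: pos3(id24) recv 85: fwd; pos4(id65) recv 67: fwd
Round 7: pos4(id65) recv 85: fwd; pos5(id85) recv 67: drop
Round 8: pos5(id85) recv 85: ELECTED
Message ID 67 originates at pos 6; dropped at pos 5 in round 7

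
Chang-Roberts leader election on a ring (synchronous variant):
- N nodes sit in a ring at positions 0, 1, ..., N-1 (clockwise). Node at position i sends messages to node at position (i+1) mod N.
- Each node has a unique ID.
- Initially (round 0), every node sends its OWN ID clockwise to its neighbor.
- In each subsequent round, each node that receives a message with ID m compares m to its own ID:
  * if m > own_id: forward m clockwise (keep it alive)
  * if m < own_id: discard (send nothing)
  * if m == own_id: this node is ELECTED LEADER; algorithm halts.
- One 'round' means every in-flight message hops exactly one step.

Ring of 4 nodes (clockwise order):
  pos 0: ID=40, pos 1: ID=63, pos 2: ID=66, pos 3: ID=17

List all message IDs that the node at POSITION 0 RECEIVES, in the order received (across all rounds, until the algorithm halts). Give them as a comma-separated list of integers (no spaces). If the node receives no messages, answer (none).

Answer: 17,66

Derivation:
Round 1: pos1(id63) recv 40: drop; pos2(id66) recv 63: drop; pos3(id17) recv 66: fwd; pos0(id40) recv 17: drop
Round 2: pos0(id40) recv 66: fwd
Round 3: pos1(id63) recv 66: fwd
Round 4: pos2(id66) recv 66: ELECTED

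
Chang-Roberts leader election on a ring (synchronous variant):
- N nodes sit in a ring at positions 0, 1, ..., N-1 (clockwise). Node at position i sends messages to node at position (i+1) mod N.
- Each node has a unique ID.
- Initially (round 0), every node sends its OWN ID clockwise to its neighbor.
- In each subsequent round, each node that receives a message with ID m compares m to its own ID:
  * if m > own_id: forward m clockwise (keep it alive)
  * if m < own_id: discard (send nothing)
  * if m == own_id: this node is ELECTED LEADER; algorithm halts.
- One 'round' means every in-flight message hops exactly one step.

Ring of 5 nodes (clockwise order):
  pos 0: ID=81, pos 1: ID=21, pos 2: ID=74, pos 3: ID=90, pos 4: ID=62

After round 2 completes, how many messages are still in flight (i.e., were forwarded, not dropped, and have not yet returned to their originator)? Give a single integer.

Round 1: pos1(id21) recv 81: fwd; pos2(id74) recv 21: drop; pos3(id90) recv 74: drop; pos4(id62) recv 90: fwd; pos0(id81) recv 62: drop
Round 2: pos2(id74) recv 81: fwd; pos0(id81) recv 90: fwd
After round 2: 2 messages still in flight

Answer: 2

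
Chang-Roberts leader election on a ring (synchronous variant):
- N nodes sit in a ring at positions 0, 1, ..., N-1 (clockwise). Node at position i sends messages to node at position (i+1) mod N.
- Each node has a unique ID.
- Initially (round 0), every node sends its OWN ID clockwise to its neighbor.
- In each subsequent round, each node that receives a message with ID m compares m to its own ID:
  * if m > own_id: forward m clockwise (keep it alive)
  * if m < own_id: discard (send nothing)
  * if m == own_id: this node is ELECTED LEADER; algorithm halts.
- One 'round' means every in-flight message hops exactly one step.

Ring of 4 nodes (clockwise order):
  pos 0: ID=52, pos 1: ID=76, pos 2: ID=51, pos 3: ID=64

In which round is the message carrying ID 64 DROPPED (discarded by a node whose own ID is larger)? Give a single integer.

Round 1: pos1(id76) recv 52: drop; pos2(id51) recv 76: fwd; pos3(id64) recv 51: drop; pos0(id52) recv 64: fwd
Round 2: pos3(id64) recv 76: fwd; pos1(id76) recv 64: drop
Round 3: pos0(id52) recv 76: fwd
Round 4: pos1(id76) recv 76: ELECTED
Message ID 64 originates at pos 3; dropped at pos 1 in round 2

Answer: 2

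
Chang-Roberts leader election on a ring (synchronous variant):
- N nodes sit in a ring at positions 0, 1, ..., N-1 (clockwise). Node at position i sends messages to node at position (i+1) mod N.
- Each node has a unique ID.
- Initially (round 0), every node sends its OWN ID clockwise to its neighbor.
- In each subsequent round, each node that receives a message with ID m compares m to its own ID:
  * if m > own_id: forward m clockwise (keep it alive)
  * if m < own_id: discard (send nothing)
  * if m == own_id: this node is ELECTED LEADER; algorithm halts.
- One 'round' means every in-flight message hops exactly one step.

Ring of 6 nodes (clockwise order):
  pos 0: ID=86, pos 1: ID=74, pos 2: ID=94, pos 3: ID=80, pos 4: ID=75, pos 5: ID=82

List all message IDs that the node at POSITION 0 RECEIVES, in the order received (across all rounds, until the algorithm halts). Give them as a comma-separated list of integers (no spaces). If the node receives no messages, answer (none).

Answer: 82,94

Derivation:
Round 1: pos1(id74) recv 86: fwd; pos2(id94) recv 74: drop; pos3(id80) recv 94: fwd; pos4(id75) recv 80: fwd; pos5(id82) recv 75: drop; pos0(id86) recv 82: drop
Round 2: pos2(id94) recv 86: drop; pos4(id75) recv 94: fwd; pos5(id82) recv 80: drop
Round 3: pos5(id82) recv 94: fwd
Round 4: pos0(id86) recv 94: fwd
Round 5: pos1(id74) recv 94: fwd
Round 6: pos2(id94) recv 94: ELECTED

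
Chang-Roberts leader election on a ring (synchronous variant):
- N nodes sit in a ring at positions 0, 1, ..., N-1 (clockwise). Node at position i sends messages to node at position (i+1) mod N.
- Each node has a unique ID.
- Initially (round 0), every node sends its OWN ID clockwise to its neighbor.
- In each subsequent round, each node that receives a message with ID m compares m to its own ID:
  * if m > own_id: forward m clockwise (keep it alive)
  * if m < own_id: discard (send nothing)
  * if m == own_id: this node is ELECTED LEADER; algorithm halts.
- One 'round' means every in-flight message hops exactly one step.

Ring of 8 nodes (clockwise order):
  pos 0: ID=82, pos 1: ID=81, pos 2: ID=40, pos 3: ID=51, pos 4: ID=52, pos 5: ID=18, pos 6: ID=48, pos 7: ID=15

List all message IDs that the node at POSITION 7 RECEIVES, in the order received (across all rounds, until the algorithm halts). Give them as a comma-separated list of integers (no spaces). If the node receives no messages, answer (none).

Answer: 48,52,81,82

Derivation:
Round 1: pos1(id81) recv 82: fwd; pos2(id40) recv 81: fwd; pos3(id51) recv 40: drop; pos4(id52) recv 51: drop; pos5(id18) recv 52: fwd; pos6(id48) recv 18: drop; pos7(id15) recv 48: fwd; pos0(id82) recv 15: drop
Round 2: pos2(id40) recv 82: fwd; pos3(id51) recv 81: fwd; pos6(id48) recv 52: fwd; pos0(id82) recv 48: drop
Round 3: pos3(id51) recv 82: fwd; pos4(id52) recv 81: fwd; pos7(id15) recv 52: fwd
Round 4: pos4(id52) recv 82: fwd; pos5(id18) recv 81: fwd; pos0(id82) recv 52: drop
Round 5: pos5(id18) recv 82: fwd; pos6(id48) recv 81: fwd
Round 6: pos6(id48) recv 82: fwd; pos7(id15) recv 81: fwd
Round 7: pos7(id15) recv 82: fwd; pos0(id82) recv 81: drop
Round 8: pos0(id82) recv 82: ELECTED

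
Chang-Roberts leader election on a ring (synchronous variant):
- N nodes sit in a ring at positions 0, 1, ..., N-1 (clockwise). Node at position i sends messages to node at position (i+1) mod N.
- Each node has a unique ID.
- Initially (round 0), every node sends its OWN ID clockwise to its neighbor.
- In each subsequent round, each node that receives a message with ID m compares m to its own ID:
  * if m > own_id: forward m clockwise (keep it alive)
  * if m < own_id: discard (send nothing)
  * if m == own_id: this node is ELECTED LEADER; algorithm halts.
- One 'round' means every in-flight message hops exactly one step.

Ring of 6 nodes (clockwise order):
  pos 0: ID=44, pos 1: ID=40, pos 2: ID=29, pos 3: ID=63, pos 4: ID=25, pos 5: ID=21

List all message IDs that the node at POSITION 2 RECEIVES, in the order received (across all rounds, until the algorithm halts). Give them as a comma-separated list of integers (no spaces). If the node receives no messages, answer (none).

Answer: 40,44,63

Derivation:
Round 1: pos1(id40) recv 44: fwd; pos2(id29) recv 40: fwd; pos3(id63) recv 29: drop; pos4(id25) recv 63: fwd; pos5(id21) recv 25: fwd; pos0(id44) recv 21: drop
Round 2: pos2(id29) recv 44: fwd; pos3(id63) recv 40: drop; pos5(id21) recv 63: fwd; pos0(id44) recv 25: drop
Round 3: pos3(id63) recv 44: drop; pos0(id44) recv 63: fwd
Round 4: pos1(id40) recv 63: fwd
Round 5: pos2(id29) recv 63: fwd
Round 6: pos3(id63) recv 63: ELECTED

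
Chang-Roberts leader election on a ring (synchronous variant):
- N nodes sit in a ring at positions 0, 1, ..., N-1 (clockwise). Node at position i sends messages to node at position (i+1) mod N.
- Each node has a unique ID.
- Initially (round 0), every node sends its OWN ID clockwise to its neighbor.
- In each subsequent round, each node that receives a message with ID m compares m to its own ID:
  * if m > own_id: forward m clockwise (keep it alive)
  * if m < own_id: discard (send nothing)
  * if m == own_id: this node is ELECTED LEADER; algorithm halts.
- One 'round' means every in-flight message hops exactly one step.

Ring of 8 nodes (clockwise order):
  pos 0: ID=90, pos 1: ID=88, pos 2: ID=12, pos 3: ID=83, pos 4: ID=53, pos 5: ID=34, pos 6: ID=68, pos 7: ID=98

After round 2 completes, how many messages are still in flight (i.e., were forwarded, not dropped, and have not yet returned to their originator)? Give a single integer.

Round 1: pos1(id88) recv 90: fwd; pos2(id12) recv 88: fwd; pos3(id83) recv 12: drop; pos4(id53) recv 83: fwd; pos5(id34) recv 53: fwd; pos6(id68) recv 34: drop; pos7(id98) recv 68: drop; pos0(id90) recv 98: fwd
Round 2: pos2(id12) recv 90: fwd; pos3(id83) recv 88: fwd; pos5(id34) recv 83: fwd; pos6(id68) recv 53: drop; pos1(id88) recv 98: fwd
After round 2: 4 messages still in flight

Answer: 4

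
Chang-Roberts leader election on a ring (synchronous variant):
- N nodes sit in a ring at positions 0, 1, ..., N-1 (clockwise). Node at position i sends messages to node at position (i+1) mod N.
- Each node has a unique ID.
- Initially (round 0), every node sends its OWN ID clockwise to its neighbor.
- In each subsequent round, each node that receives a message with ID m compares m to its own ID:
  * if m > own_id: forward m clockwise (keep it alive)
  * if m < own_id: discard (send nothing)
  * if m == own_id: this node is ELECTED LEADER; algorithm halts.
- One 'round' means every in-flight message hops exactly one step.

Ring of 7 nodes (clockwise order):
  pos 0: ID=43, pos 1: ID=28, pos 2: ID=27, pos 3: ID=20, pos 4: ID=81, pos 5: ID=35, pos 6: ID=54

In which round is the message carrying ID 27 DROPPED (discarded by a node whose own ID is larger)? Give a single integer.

Round 1: pos1(id28) recv 43: fwd; pos2(id27) recv 28: fwd; pos3(id20) recv 27: fwd; pos4(id81) recv 20: drop; pos5(id35) recv 81: fwd; pos6(id54) recv 35: drop; pos0(id43) recv 54: fwd
Round 2: pos2(id27) recv 43: fwd; pos3(id20) recv 28: fwd; pos4(id81) recv 27: drop; pos6(id54) recv 81: fwd; pos1(id28) recv 54: fwd
Round 3: pos3(id20) recv 43: fwd; pos4(id81) recv 28: drop; pos0(id43) recv 81: fwd; pos2(id27) recv 54: fwd
Round 4: pos4(id81) recv 43: drop; pos1(id28) recv 81: fwd; pos3(id20) recv 54: fwd
Round 5: pos2(id27) recv 81: fwd; pos4(id81) recv 54: drop
Round 6: pos3(id20) recv 81: fwd
Round 7: pos4(id81) recv 81: ELECTED
Message ID 27 originates at pos 2; dropped at pos 4 in round 2

Answer: 2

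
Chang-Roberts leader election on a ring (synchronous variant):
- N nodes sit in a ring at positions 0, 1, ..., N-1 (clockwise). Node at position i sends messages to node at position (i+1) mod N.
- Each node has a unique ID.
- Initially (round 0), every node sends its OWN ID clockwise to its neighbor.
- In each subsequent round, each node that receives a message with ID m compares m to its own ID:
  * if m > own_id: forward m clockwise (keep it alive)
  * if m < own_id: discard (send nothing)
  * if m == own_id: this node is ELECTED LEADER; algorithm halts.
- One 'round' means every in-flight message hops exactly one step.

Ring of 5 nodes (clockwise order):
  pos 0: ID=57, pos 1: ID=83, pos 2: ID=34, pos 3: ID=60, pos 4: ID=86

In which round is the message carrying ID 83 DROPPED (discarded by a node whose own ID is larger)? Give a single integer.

Round 1: pos1(id83) recv 57: drop; pos2(id34) recv 83: fwd; pos3(id60) recv 34: drop; pos4(id86) recv 60: drop; pos0(id57) recv 86: fwd
Round 2: pos3(id60) recv 83: fwd; pos1(id83) recv 86: fwd
Round 3: pos4(id86) recv 83: drop; pos2(id34) recv 86: fwd
Round 4: pos3(id60) recv 86: fwd
Round 5: pos4(id86) recv 86: ELECTED
Message ID 83 originates at pos 1; dropped at pos 4 in round 3

Answer: 3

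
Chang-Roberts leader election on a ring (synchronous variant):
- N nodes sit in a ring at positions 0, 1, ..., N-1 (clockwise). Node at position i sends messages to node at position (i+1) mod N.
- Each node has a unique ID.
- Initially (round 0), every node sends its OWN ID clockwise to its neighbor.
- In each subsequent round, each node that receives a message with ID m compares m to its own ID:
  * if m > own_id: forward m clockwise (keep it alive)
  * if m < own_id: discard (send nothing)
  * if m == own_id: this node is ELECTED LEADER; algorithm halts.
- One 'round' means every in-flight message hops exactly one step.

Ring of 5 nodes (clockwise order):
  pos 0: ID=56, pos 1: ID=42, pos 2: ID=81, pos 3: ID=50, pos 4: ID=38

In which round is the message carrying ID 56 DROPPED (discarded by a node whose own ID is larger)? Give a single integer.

Answer: 2

Derivation:
Round 1: pos1(id42) recv 56: fwd; pos2(id81) recv 42: drop; pos3(id50) recv 81: fwd; pos4(id38) recv 50: fwd; pos0(id56) recv 38: drop
Round 2: pos2(id81) recv 56: drop; pos4(id38) recv 81: fwd; pos0(id56) recv 50: drop
Round 3: pos0(id56) recv 81: fwd
Round 4: pos1(id42) recv 81: fwd
Round 5: pos2(id81) recv 81: ELECTED
Message ID 56 originates at pos 0; dropped at pos 2 in round 2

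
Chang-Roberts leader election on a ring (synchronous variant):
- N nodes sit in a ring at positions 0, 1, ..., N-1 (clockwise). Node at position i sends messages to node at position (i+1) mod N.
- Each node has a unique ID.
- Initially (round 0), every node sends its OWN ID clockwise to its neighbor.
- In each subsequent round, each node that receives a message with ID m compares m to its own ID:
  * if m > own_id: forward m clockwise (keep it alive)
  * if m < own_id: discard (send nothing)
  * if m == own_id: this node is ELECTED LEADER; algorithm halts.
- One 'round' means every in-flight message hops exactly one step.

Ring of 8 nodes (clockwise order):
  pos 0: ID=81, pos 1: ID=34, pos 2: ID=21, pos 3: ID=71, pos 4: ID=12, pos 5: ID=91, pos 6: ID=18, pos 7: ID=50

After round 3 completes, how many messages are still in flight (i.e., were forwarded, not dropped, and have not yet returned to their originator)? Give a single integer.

Round 1: pos1(id34) recv 81: fwd; pos2(id21) recv 34: fwd; pos3(id71) recv 21: drop; pos4(id12) recv 71: fwd; pos5(id91) recv 12: drop; pos6(id18) recv 91: fwd; pos7(id50) recv 18: drop; pos0(id81) recv 50: drop
Round 2: pos2(id21) recv 81: fwd; pos3(id71) recv 34: drop; pos5(id91) recv 71: drop; pos7(id50) recv 91: fwd
Round 3: pos3(id71) recv 81: fwd; pos0(id81) recv 91: fwd
After round 3: 2 messages still in flight

Answer: 2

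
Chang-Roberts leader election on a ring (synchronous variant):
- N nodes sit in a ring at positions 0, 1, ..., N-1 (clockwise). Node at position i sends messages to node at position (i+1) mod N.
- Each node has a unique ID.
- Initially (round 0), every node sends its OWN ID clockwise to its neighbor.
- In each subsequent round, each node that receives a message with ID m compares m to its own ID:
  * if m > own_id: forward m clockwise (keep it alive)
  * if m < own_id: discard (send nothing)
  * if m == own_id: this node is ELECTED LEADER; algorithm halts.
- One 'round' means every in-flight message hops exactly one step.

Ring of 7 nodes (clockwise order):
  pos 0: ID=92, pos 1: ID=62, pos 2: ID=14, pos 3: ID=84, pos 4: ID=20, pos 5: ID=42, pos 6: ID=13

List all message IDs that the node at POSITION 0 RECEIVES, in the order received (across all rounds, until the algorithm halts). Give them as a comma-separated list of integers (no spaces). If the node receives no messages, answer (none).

Round 1: pos1(id62) recv 92: fwd; pos2(id14) recv 62: fwd; pos3(id84) recv 14: drop; pos4(id20) recv 84: fwd; pos5(id42) recv 20: drop; pos6(id13) recv 42: fwd; pos0(id92) recv 13: drop
Round 2: pos2(id14) recv 92: fwd; pos3(id84) recv 62: drop; pos5(id42) recv 84: fwd; pos0(id92) recv 42: drop
Round 3: pos3(id84) recv 92: fwd; pos6(id13) recv 84: fwd
Round 4: pos4(id20) recv 92: fwd; pos0(id92) recv 84: drop
Round 5: pos5(id42) recv 92: fwd
Round 6: pos6(id13) recv 92: fwd
Round 7: pos0(id92) recv 92: ELECTED

Answer: 13,42,84,92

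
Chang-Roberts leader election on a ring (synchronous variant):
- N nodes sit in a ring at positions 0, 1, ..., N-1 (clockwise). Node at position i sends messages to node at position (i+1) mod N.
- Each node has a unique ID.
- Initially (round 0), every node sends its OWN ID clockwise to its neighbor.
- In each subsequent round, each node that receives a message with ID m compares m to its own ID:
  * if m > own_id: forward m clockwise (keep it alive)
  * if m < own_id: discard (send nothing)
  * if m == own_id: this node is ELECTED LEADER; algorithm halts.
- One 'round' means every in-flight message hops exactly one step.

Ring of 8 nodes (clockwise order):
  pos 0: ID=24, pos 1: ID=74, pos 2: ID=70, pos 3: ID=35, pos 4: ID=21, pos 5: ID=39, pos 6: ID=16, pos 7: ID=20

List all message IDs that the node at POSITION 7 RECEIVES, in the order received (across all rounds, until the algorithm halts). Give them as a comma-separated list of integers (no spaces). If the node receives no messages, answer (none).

Answer: 16,39,70,74

Derivation:
Round 1: pos1(id74) recv 24: drop; pos2(id70) recv 74: fwd; pos3(id35) recv 70: fwd; pos4(id21) recv 35: fwd; pos5(id39) recv 21: drop; pos6(id16) recv 39: fwd; pos7(id20) recv 16: drop; pos0(id24) recv 20: drop
Round 2: pos3(id35) recv 74: fwd; pos4(id21) recv 70: fwd; pos5(id39) recv 35: drop; pos7(id20) recv 39: fwd
Round 3: pos4(id21) recv 74: fwd; pos5(id39) recv 70: fwd; pos0(id24) recv 39: fwd
Round 4: pos5(id39) recv 74: fwd; pos6(id16) recv 70: fwd; pos1(id74) recv 39: drop
Round 5: pos6(id16) recv 74: fwd; pos7(id20) recv 70: fwd
Round 6: pos7(id20) recv 74: fwd; pos0(id24) recv 70: fwd
Round 7: pos0(id24) recv 74: fwd; pos1(id74) recv 70: drop
Round 8: pos1(id74) recv 74: ELECTED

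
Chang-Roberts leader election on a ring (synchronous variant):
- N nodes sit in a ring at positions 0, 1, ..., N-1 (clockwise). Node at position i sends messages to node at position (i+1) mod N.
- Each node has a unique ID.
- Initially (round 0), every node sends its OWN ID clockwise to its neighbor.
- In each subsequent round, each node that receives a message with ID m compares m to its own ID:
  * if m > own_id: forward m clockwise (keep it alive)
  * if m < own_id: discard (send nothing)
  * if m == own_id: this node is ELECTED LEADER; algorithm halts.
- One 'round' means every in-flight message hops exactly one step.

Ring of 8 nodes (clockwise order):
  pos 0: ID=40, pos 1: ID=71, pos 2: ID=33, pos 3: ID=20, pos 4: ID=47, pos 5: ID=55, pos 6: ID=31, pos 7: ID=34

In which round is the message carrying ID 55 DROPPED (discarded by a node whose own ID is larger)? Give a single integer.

Round 1: pos1(id71) recv 40: drop; pos2(id33) recv 71: fwd; pos3(id20) recv 33: fwd; pos4(id47) recv 20: drop; pos5(id55) recv 47: drop; pos6(id31) recv 55: fwd; pos7(id34) recv 31: drop; pos0(id40) recv 34: drop
Round 2: pos3(id20) recv 71: fwd; pos4(id47) recv 33: drop; pos7(id34) recv 55: fwd
Round 3: pos4(id47) recv 71: fwd; pos0(id40) recv 55: fwd
Round 4: pos5(id55) recv 71: fwd; pos1(id71) recv 55: drop
Round 5: pos6(id31) recv 71: fwd
Round 6: pos7(id34) recv 71: fwd
Round 7: pos0(id40) recv 71: fwd
Round 8: pos1(id71) recv 71: ELECTED
Message ID 55 originates at pos 5; dropped at pos 1 in round 4

Answer: 4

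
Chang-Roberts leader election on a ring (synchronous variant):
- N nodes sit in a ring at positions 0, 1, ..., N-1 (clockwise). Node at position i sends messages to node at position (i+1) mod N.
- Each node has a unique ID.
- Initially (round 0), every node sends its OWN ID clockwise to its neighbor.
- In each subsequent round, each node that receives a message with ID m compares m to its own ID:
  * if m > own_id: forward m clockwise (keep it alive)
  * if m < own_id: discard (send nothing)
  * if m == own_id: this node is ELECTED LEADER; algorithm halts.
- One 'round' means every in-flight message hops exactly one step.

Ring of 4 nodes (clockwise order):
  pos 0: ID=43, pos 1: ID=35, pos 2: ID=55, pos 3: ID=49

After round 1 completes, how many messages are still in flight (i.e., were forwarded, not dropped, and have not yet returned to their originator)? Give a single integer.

Round 1: pos1(id35) recv 43: fwd; pos2(id55) recv 35: drop; pos3(id49) recv 55: fwd; pos0(id43) recv 49: fwd
After round 1: 3 messages still in flight

Answer: 3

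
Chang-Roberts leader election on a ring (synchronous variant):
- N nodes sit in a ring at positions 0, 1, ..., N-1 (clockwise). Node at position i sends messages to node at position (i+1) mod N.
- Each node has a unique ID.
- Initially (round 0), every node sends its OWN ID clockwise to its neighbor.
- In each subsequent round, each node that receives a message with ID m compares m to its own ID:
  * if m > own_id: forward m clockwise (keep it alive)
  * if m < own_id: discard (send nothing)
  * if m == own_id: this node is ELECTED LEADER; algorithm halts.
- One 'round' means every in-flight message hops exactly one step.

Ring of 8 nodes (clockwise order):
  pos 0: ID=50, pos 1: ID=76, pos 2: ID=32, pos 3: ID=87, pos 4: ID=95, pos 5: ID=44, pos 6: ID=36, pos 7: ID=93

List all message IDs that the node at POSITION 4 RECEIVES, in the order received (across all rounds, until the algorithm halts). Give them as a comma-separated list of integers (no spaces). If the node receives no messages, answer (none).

Round 1: pos1(id76) recv 50: drop; pos2(id32) recv 76: fwd; pos3(id87) recv 32: drop; pos4(id95) recv 87: drop; pos5(id44) recv 95: fwd; pos6(id36) recv 44: fwd; pos7(id93) recv 36: drop; pos0(id50) recv 93: fwd
Round 2: pos3(id87) recv 76: drop; pos6(id36) recv 95: fwd; pos7(id93) recv 44: drop; pos1(id76) recv 93: fwd
Round 3: pos7(id93) recv 95: fwd; pos2(id32) recv 93: fwd
Round 4: pos0(id50) recv 95: fwd; pos3(id87) recv 93: fwd
Round 5: pos1(id76) recv 95: fwd; pos4(id95) recv 93: drop
Round 6: pos2(id32) recv 95: fwd
Round 7: pos3(id87) recv 95: fwd
Round 8: pos4(id95) recv 95: ELECTED

Answer: 87,93,95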